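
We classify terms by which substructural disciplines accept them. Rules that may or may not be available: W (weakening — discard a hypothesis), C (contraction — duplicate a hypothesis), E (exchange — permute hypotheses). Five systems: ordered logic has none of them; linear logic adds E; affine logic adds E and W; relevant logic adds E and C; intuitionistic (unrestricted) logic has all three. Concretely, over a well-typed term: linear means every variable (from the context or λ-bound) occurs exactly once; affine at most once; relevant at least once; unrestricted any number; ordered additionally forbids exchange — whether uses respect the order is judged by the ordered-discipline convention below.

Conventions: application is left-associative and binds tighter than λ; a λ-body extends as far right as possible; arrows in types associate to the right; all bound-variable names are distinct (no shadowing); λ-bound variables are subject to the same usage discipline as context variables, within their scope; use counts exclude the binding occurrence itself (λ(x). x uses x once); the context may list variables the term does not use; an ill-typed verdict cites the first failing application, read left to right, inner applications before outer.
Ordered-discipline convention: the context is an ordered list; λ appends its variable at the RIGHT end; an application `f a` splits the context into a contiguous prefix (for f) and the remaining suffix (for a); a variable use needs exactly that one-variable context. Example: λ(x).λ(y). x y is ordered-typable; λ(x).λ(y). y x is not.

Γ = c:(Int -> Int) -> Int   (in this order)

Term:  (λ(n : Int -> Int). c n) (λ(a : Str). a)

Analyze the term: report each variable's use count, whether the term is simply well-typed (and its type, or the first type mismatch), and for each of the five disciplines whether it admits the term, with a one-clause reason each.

variable uses: c=1, n (bound)=1, a (bound)=1
use order (left to right): c, n, a
typing: ill-typed: an argument Str -> Str mismatches the expected Int -> Int
ordered ✗ (not simply typable)
linear ✗ (fails simple typing)
affine ✗ (a type mismatch blocks all five)
relevant ✗ (the type mismatch rejects it)
unrestricted ✗ (not simply typable)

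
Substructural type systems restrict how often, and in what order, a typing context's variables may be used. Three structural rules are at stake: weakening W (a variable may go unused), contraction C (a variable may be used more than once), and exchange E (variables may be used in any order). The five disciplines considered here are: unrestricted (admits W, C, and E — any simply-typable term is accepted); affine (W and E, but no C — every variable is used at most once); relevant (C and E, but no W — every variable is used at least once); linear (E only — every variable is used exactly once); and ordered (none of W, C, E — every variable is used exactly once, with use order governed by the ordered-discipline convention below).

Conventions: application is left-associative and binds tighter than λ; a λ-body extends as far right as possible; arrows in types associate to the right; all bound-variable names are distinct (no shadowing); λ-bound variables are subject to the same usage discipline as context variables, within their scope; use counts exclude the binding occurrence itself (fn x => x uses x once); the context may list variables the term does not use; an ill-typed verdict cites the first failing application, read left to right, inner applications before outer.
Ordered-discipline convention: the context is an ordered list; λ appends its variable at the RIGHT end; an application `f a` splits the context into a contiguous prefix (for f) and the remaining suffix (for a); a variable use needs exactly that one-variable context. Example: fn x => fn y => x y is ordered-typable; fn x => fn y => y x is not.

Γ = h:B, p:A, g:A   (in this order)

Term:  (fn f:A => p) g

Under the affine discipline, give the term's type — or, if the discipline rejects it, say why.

term : A
usage: h=0; p=1; g=1; f (λ-bound)=0
uses in reading order: p, g
typing: the term checks, with type A
per-discipline verdicts: ordered ✗; linear ✗; affine ✓; relevant ✗; unrestricted ✓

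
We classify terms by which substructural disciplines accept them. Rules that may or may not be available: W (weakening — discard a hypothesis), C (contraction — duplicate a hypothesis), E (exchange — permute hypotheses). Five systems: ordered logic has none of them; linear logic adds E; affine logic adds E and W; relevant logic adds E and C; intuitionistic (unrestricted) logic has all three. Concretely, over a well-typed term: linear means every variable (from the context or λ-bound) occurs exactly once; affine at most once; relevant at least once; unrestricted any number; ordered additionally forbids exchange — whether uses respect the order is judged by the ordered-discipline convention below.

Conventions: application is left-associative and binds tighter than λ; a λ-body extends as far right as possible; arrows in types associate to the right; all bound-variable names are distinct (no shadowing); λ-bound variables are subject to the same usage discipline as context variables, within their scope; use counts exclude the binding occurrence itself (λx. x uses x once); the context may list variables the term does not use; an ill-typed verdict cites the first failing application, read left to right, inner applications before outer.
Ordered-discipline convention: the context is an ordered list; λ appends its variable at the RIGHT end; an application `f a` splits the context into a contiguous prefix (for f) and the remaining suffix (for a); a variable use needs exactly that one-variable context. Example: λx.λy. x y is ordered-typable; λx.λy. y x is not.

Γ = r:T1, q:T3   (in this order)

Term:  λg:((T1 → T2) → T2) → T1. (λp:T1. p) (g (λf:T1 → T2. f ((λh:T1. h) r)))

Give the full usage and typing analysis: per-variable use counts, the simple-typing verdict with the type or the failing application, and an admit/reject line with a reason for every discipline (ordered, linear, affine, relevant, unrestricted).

use counts: r ×1; q ×0; g (λ-bound) ×1; p (λ-bound) ×1; f (λ-bound) ×1; h (λ-bound) ×1
uses in reading order: p, g, f, h, r
typing: well-typed at (((T1 → T2) → T2) → T1) → T1
ordered ✗ (unused: q — weakening required)
linear ✗ (unused: q — weakening required)
affine ✓ (at most one use each (r, q, g, p, f, h))
relevant ✗ (unused: q — weakening required)
unrestricted ✓ (typability at (((T1 → T2) → T2) → T1) → T1 is all that's needed)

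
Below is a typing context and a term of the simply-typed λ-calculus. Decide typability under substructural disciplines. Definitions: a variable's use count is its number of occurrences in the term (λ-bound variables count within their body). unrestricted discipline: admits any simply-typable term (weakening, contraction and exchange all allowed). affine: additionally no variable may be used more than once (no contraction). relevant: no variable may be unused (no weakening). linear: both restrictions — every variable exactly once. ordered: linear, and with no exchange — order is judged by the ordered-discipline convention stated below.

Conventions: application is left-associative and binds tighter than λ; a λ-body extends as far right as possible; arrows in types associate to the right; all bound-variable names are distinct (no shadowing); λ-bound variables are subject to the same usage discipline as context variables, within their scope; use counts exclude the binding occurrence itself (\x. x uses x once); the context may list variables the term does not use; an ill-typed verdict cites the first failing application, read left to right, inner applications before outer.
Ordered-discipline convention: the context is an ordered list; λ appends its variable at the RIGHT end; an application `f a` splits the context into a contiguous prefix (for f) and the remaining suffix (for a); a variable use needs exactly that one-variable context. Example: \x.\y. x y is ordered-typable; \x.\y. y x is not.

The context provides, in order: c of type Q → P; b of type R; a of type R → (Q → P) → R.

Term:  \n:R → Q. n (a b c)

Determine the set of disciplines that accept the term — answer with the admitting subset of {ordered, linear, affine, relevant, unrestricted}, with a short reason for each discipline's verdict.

admitted in: linear, affine, relevant, unrestricted
use counts: c: 1×, b: 1×, a: 1×, n (bound): 1×
left-to-right use order: n, a, b, c
typing: well-typed at (R → Q) → Q
ordered ✗ (no contiguous prefix/suffix split fits n, a, b, c)
linear ✓ (exactly-once usage across c, b, a, n)
affine ✓ (none of c, b, a, n used more than once)
relevant ✓ (every one of c, b, a, n appears)
unrestricted ✓ (simply typable at (R → Q) → Q; W, C, E all held)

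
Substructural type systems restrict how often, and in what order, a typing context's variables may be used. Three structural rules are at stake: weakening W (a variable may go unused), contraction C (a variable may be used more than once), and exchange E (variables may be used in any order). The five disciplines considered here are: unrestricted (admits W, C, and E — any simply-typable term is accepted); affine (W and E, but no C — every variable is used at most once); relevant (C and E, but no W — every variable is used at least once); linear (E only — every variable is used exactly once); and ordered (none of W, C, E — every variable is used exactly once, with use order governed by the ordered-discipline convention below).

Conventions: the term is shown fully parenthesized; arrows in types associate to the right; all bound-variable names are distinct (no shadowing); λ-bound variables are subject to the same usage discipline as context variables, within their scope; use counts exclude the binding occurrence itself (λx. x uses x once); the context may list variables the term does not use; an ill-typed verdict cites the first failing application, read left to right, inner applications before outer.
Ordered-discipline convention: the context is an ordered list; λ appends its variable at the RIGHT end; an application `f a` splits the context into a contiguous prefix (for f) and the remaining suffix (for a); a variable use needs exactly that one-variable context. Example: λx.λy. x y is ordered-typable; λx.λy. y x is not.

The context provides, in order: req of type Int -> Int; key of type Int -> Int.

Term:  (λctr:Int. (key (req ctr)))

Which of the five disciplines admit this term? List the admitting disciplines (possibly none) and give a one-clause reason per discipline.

accepted by: linear, affine, relevant, unrestricted
usage: req: 1×, key: 1×, ctr (bound): 1×
uses in reading order: key, req, ctr
typing: ✓ — Int -> Int
ordered ✗ (no ordered split (uses run key, req, ctr))
linear ✓ (exactly-once usage across req, key, ctr)
affine ✓ (none of req, key, ctr used more than once)
relevant ✓ (req, key, ctr: all used, weakening unneeded)
unrestricted ✓ (typability at Int -> Int is all that's needed)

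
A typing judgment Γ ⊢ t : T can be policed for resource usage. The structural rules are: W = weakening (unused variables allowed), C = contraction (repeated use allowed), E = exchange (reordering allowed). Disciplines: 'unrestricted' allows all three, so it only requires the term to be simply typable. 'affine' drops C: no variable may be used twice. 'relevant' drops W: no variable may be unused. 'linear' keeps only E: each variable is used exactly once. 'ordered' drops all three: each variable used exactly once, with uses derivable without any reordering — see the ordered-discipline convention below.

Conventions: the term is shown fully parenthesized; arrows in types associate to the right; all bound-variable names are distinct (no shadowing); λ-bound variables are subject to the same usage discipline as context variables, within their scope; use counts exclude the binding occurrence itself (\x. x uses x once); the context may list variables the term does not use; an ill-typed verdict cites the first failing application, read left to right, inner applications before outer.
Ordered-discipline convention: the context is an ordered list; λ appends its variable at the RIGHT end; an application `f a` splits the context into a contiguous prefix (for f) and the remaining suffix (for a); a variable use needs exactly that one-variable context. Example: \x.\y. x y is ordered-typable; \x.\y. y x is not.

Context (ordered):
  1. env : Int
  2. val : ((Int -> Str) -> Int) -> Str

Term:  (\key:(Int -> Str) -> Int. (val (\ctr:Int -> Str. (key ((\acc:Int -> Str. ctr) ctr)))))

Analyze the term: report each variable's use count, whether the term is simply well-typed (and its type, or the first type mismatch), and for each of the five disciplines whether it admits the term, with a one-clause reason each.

use counts: env: 0×, val: 1×, key [bound]: 1×, ctr [bound]: 2×, acc [bound]: 0×
left-to-right use order: val, key, ctr, ctr
typing: well-typed — term : ((Int -> Str) -> Int) -> Str
ordered: ✗ — needs contraction — ctr ×2; unused: env, acc — weakening required
linear: ✗ — needs contraction — ctr ×2; unused: env, acc — weakening required
affine: ✗ — needs contraction — ctr ×2
relevant: ✗ — unused: env, acc — weakening required
unrestricted: ✓ — type-checks (((Int -> Str) -> Int) -> Str) and nothing is barred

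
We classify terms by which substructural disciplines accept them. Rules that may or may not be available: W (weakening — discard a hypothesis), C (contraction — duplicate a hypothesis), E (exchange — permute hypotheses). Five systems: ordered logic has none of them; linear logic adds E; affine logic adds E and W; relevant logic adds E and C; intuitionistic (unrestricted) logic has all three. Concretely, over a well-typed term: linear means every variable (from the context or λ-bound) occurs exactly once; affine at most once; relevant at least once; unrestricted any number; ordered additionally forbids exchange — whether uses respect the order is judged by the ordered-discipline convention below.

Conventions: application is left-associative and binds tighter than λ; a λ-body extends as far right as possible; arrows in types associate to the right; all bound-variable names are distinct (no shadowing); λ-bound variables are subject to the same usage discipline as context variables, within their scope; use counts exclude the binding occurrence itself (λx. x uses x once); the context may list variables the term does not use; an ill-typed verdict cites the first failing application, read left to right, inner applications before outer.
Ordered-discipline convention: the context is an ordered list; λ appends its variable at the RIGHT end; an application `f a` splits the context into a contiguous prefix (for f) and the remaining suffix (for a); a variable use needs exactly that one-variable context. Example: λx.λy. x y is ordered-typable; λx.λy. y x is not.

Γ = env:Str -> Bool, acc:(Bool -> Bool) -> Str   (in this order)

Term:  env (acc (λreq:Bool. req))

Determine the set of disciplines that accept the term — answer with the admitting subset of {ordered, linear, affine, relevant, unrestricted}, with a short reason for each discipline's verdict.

admitting disciplines: ordered, linear, affine, relevant, unrestricted
use counts: env ×1; acc ×1; req [bound] ×1
use order (left to right): env, acc, req
typing: ✓ — Bool
ordered: ✓, single-use (env, acc, req), ordered derivation ok
linear: ✓, each of env, acc, req used exactly once
affine: ✓, none of env, acc, req used more than once
relevant: ✓, env, acc, req: all used, weakening unneeded
unrestricted: ✓, well-typed at Bool; no restrictions here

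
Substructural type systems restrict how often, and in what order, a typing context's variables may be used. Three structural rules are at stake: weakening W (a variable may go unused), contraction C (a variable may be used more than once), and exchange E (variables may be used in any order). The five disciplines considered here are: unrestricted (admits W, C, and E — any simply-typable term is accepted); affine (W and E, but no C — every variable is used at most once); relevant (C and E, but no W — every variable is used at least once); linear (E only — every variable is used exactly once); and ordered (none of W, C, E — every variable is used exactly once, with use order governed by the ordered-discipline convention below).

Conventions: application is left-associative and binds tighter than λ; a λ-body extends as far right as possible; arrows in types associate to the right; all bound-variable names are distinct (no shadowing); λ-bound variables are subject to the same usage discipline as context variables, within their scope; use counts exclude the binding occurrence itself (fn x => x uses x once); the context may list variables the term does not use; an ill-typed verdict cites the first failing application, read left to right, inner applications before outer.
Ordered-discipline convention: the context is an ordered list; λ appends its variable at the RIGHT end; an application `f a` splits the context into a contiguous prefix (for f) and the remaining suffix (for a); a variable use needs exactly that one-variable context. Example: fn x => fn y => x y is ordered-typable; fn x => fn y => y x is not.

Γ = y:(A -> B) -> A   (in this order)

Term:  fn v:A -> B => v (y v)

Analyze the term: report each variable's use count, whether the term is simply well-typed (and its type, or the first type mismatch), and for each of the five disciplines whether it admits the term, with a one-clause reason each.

use counts: y: 1×, v (bound): 2×
order of uses: v, y, v
typing: well-typed at (A -> B) -> B
ordered: ✗ — v ×2 used more than once (contraction)
linear: ✗ — v ×2 used more than once (contraction)
affine: ✗ — v ×2 used more than once (contraction)
relevant: ✓ — none of y, v goes unused
unrestricted: ✓ — simply typable at (A -> B) -> B; W, C, E all held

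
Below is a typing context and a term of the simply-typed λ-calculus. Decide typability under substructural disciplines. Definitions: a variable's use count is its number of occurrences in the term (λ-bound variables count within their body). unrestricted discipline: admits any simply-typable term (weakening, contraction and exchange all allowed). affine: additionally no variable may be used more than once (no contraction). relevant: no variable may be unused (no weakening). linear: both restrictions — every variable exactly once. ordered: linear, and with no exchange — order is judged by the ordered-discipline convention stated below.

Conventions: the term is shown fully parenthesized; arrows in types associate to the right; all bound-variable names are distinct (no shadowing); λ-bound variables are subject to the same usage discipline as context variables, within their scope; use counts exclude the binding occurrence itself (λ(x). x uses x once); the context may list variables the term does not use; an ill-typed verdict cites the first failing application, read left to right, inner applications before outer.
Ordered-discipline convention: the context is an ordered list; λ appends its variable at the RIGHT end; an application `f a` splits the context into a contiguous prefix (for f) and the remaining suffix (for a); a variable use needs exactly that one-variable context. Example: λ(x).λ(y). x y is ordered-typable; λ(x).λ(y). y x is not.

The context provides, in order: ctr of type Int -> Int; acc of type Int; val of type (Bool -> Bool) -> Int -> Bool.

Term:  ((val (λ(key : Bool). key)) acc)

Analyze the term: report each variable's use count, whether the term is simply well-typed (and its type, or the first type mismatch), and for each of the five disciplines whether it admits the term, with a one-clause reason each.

counts: ctr=0; acc=1; val=1; key [bound]=1
use order (left to right): val, key, acc
typing: well-typed — term : Bool
ordered: ✗, needs weakening: ctr unused
linear: ✗, needs weakening: ctr unused
affine: ✓, ctr, acc, val, key: no repeats, contraction unneeded
relevant: ✗, needs weakening: ctr unused
unrestricted: ✓, simply typable at Bool; W, C, E all held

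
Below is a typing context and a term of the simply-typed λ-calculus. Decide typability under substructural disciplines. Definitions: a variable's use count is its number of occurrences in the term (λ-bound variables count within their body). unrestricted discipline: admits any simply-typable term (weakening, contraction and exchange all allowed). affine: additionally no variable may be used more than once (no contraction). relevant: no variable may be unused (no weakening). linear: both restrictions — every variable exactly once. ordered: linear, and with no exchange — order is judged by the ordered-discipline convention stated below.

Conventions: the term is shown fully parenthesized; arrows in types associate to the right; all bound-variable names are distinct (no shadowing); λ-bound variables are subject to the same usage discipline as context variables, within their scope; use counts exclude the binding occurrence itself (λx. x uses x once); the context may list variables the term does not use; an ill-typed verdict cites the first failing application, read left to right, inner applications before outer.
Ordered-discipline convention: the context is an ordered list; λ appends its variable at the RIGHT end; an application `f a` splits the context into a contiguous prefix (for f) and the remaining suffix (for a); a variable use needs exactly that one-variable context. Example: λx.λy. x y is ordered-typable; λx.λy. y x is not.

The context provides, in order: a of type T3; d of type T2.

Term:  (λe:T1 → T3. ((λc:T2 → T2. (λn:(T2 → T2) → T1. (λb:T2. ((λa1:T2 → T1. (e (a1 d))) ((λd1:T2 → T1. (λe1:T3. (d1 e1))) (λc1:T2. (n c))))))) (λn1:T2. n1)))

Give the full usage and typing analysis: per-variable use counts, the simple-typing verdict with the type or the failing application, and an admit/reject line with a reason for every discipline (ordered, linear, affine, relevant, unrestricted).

counts: a: 0; d: 1; e (bound): 1; c (bound): 1; n (bound): 1; b (bound): 0; a1 (bound): 1; d1 (bound): 1; e1 (bound): 1; c1 (bound): 0; n1 (bound): 1
order of uses: e, a1, d, d1, e1, n, c, n1
typing: ill-typed: an argument T3 mismatches the expected T2
ordered: ✗, the type mismatch rejects it
linear: ✗, not simply typable
affine: ✗, fails simple typing
relevant: ✗, a type mismatch blocks all five
unrestricted: ✗, the type mismatch rejects it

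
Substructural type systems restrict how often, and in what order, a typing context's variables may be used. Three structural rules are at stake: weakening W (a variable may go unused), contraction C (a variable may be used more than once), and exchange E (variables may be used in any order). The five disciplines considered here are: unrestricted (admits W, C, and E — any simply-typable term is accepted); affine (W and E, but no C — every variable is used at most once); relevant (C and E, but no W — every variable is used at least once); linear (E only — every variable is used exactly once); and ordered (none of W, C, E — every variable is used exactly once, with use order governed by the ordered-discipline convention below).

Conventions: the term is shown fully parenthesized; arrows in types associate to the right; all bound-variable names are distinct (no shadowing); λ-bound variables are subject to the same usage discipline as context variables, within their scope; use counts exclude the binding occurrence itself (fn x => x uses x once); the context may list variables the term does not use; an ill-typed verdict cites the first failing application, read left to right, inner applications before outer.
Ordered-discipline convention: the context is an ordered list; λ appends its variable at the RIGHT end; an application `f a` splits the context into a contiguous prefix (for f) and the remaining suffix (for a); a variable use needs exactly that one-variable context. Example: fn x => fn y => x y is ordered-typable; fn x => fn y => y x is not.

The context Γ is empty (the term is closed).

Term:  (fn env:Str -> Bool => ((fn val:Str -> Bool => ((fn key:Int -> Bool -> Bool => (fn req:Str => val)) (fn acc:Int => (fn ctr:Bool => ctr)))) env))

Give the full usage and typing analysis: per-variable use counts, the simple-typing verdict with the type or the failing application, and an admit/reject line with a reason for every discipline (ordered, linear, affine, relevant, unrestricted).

usage: env (λ-bound): 1; val (λ-bound): 1; key (λ-bound): 0; req (λ-bound): 0; acc (λ-bound): 0; ctr (λ-bound): 1
left-to-right use order: val, ctr, env
typing: the term checks, with type (Str -> Bool) -> Str -> Str -> Bool
ordered ✗ (needs weakening: key, req, acc unused)
linear ✗ (needs weakening: key, req, acc unused)
affine ✓ (at most one use each (env, val, key, req, acc, ctr))
relevant ✗ (needs weakening: key, req, acc unused)
unrestricted ✓ (well-typed at (Str -> Bool) -> Str -> Str -> Bool; no restrictions here)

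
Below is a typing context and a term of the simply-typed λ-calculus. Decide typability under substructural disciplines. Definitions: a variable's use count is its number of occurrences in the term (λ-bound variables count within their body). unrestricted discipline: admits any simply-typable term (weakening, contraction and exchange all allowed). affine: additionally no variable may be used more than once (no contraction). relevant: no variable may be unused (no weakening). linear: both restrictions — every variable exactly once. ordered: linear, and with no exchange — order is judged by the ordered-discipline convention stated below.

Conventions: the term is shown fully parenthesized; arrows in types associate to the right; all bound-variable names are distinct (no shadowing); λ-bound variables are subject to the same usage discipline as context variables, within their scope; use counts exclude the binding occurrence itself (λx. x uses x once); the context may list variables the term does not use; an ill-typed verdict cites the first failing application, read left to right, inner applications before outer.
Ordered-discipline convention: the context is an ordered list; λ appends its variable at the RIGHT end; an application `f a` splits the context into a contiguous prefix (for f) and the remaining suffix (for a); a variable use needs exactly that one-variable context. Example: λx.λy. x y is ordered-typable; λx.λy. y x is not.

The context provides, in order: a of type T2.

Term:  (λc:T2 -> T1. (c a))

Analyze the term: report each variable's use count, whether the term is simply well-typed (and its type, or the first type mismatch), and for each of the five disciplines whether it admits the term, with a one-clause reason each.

variable uses: a ×1, c [bound] ×1
left-to-right use order: c, a
typing: well-typed at (T2 -> T1) -> T1
ordered: ✗, needs exchange: uses follow c, a
linear: ✓, exactly-once usage across a, c
affine: ✓, none of a, c used more than once
relevant: ✓, every one of a, c appears
unrestricted: ✓, type-checks ((T2 -> T1) -> T1) and nothing is barred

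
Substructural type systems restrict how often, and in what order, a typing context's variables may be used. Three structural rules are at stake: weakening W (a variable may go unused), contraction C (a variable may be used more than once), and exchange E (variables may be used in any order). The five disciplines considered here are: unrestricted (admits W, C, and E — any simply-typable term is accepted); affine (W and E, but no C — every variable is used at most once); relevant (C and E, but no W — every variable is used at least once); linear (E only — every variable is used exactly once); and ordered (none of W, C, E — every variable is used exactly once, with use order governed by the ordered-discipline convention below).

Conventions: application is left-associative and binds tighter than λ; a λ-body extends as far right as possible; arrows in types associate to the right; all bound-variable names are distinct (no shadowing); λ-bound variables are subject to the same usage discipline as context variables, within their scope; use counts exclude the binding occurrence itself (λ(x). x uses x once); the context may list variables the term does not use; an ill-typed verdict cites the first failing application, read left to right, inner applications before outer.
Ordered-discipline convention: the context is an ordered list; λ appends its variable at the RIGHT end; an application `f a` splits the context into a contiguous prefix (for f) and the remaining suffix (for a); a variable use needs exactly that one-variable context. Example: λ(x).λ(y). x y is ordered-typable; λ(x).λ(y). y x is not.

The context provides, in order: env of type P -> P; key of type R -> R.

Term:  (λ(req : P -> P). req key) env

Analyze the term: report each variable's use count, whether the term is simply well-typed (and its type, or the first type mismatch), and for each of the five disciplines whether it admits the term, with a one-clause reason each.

usage: env: 1×, key: 1×, req (bound): 1×
use order (left to right): req, key, env
typing: ill-typed: a function awaiting P gets R -> R
ordered: ✗ — fails simple typing
linear: ✗ — a type mismatch blocks all five
affine: ✗ — the type mismatch rejects it
relevant: ✗ — not simply typable
unrestricted: ✗ — fails simple typing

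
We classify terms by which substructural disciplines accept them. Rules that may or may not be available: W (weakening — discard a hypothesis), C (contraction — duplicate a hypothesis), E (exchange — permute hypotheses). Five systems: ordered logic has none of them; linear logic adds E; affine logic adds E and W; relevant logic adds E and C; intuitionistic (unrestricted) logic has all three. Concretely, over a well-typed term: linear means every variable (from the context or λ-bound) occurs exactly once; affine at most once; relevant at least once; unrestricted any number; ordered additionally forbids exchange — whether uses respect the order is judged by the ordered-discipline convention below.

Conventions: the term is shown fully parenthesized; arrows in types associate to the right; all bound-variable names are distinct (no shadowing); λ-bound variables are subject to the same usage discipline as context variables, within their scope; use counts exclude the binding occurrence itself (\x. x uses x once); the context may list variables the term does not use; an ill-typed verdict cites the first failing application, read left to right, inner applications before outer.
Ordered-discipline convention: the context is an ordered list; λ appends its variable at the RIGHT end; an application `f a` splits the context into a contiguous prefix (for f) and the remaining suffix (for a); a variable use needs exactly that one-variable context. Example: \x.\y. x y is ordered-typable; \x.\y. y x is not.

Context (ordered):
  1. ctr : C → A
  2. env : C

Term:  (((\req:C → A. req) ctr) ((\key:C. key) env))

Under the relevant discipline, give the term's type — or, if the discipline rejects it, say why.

term : A
variable uses: ctr ×1; env ×1; req [bound] ×1; key [bound] ×1
use order (left to right): req, ctr, key, env
typing: the term checks, with type A
per-discipline verdicts: ordered ✓ | linear ✓ | affine ✓ | relevant ✓ | unrestricted ✓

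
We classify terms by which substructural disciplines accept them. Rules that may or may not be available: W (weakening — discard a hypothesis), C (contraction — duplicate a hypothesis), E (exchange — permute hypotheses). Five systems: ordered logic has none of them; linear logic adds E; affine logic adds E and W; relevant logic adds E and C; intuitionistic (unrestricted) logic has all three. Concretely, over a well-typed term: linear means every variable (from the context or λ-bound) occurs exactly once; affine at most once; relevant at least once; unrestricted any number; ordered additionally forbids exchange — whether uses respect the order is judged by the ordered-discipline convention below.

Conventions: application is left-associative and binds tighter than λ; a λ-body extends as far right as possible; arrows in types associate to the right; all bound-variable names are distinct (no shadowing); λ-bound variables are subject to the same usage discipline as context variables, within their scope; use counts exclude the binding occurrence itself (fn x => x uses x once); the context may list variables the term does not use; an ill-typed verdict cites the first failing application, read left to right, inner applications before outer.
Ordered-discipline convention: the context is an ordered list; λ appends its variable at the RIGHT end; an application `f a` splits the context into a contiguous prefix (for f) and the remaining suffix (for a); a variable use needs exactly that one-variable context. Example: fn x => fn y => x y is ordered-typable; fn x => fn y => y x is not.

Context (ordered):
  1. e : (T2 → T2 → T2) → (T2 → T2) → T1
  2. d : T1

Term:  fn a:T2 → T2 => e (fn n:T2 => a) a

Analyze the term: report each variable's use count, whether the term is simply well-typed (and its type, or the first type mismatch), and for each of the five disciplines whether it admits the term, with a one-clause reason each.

use counts: e=1, d=0, a [bound]=2, n [bound]=0
use order (left to right): e, a, a
typing: well-typed at (T2 → T2) → T1
ordered: ✗ — repeated use of a ×2; d, n left unused
linear: ✗ — repeated use of a ×2; d, n left unused
affine: ✗ — repeated use of a ×2
relevant: ✗ — d, n left unused
unrestricted: ✓ — well-typed at (T2 → T2) → T1; no restrictions here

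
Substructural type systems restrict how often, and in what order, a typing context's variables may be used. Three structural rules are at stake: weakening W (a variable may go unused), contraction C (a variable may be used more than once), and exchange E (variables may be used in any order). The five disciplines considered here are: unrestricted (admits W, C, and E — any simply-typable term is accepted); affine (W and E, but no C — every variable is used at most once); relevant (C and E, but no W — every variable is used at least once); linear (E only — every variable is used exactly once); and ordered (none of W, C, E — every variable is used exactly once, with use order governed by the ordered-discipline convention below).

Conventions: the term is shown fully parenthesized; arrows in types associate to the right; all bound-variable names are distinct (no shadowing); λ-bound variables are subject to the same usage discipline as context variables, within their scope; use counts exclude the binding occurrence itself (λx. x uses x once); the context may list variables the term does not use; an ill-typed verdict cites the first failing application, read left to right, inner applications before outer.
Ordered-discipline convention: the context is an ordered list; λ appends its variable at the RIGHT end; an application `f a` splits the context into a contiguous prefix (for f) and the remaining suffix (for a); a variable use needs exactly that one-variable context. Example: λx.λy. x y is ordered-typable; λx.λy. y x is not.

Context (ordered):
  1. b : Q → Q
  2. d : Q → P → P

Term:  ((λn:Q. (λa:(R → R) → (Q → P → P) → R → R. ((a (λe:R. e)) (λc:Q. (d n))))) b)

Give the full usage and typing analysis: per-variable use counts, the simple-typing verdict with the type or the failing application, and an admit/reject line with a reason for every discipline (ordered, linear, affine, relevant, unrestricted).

variable uses: b: 1×, d: 1×, n [bound]: 1×, a [bound]: 1×, e [bound]: 1×, c [bound]: 0×
left-to-right use order: a, e, d, n, b
typing: ill-typed: an argument Q → Q mismatches the expected Q
ordered: ✗, fails simple typing
linear: ✗, a type mismatch blocks all five
affine: ✗, the type mismatch rejects it
relevant: ✗, not simply typable
unrestricted: ✗, fails simple typing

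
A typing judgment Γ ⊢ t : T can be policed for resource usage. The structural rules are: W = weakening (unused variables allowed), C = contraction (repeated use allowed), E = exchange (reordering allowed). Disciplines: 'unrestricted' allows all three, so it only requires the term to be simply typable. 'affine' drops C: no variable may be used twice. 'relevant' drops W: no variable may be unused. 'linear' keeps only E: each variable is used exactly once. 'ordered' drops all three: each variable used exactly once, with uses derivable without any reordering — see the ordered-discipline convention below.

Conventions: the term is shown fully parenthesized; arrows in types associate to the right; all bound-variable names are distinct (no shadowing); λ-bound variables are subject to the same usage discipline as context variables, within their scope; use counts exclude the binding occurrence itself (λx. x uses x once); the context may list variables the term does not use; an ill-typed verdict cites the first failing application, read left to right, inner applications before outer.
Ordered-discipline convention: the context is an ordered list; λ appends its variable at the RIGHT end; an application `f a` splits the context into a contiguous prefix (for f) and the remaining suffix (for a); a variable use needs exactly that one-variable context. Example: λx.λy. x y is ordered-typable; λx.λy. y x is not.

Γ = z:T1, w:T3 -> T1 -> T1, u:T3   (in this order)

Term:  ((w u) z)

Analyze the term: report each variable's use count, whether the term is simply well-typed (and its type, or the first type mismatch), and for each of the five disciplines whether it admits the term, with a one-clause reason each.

use counts: z ×1; w ×1; u ×1
order of uses: w, u, z
typing: ✓ — T1
ordered: ✗ — no ordered split (uses run w, u, z)
linear: ✓ — z, w, u: one use apiece
affine: ✓ — none of z, w, u used more than once
relevant: ✓ — every one of z, w, u appears
unrestricted: ✓ — type-checks (T1) and nothing is barred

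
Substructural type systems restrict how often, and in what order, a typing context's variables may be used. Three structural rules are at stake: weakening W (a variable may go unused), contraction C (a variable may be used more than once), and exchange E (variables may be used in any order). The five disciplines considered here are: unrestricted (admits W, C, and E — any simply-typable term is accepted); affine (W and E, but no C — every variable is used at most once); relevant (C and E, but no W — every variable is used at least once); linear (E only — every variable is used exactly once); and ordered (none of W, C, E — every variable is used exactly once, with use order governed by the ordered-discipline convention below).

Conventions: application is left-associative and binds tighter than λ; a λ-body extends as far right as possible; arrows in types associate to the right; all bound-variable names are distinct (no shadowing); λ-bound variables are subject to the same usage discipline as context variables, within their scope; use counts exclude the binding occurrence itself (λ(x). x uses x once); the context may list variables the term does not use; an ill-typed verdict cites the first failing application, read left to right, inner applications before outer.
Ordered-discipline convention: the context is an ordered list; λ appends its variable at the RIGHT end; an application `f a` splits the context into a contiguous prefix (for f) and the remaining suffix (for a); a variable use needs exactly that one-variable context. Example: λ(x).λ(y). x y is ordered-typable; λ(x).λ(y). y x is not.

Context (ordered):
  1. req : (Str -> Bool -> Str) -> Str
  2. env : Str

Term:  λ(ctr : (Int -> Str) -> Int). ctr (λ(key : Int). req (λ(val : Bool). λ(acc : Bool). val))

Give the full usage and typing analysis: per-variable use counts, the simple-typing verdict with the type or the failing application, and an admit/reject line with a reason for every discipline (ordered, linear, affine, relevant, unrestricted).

usage: req ×1, env ×0, ctr (bound) ×1, key (bound) ×0, val (bound) ×1, acc (bound) ×0
use order (left to right): ctr, req, val
typing: ill-typed: a function awaiting Str -> Bool -> Str gets Bool -> Bool -> Bool
ordered ✗ (not simply typable)
linear ✗ (fails simple typing)
affine ✗ (a type mismatch blocks all five)
relevant ✗ (the type mismatch rejects it)
unrestricted ✗ (not simply typable)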